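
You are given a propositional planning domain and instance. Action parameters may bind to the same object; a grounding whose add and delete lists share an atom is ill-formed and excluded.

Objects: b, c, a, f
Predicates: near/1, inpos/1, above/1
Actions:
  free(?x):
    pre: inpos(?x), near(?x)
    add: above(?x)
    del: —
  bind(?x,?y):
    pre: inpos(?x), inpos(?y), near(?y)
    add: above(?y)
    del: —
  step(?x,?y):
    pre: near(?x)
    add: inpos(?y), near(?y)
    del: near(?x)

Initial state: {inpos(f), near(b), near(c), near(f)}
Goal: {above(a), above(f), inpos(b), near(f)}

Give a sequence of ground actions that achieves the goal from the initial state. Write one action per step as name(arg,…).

free(f); step(b,a); free(a); step(c,b)

1. free(f)  →  {above(f), inpos(f), near(b), near(c), near(f)}
2. step(b,a)  →  {above(f), inpos(a), inpos(f), near(a), near(c), near(f)}
3. free(a)  →  {above(a), above(f), inpos(a), inpos(f), near(a), near(c), near(f)}
4. step(c,b)  →  {above(a), above(f), inpos(a), inpos(b), inpos(f), near(a), near(b), near(f)}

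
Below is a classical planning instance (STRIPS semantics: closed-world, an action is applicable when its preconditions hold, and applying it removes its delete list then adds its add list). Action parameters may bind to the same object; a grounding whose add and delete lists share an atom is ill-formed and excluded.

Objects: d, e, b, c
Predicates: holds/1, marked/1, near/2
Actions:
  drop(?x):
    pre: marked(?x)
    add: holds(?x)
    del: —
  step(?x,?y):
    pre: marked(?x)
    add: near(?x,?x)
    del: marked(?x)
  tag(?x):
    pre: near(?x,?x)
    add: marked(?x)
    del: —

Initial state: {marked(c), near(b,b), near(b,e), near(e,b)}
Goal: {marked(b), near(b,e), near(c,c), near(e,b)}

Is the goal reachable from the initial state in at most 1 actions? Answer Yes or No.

No

1. step(c,d)  →  {near(b,b), near(b,e), near(c,c), near(e,b)}
2. tag(b)  →  {marked(b), near(b,b), near(b,e), near(c,c), near(e,b)}
optimal plan length = 2; 2 > 1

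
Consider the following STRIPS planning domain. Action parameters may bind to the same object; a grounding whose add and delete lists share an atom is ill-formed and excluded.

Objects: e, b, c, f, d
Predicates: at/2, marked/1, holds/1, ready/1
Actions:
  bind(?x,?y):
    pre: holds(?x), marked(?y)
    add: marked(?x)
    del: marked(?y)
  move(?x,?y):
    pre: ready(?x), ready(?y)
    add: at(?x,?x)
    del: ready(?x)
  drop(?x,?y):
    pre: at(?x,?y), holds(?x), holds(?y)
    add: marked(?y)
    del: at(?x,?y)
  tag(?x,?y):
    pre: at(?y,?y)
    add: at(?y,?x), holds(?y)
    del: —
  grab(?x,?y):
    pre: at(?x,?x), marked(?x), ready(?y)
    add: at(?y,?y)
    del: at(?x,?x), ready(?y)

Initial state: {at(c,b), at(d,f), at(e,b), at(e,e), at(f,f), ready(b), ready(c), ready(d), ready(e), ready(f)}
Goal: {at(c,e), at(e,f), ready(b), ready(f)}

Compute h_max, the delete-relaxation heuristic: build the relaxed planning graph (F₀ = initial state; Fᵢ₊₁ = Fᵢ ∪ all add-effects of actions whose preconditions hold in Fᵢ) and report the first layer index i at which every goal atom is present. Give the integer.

F0 = init (10 atoms)
F1 = F0 ∪ {at(b,b), at(c,c), at(d,d), at(e,c), at(e,d), at(e,f), at(f,b), at(f,c), at(f,d), at(f,e), holds(e), holds(f)}  (22 atoms)
F2 = F1 ∪ {at(b,c), at(b,d), at(b,e), at(b,f), at(c,d), at(c,e), at(c,f), at(d,b), at(d,c), at(d,e), holds(b), holds(c), holds(d), marked(e), marked(f)}  (37 atoms)
goal ⊆ F2  ⇒  h_max = 2

2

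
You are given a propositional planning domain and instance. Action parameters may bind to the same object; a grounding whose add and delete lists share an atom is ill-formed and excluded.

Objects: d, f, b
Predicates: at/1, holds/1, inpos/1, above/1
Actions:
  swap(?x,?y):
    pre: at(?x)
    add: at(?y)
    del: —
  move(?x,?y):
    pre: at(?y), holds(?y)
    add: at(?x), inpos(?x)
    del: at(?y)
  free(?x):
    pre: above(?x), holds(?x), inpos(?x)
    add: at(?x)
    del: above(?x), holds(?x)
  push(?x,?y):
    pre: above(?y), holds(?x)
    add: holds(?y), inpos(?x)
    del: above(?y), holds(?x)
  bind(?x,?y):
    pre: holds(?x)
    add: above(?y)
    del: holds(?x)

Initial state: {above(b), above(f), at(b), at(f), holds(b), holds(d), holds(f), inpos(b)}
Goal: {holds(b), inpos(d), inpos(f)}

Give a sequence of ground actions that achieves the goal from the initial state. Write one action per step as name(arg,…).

1. move(d,f)  →  {above(b), above(f), at(b), at(d), holds(b), holds(d), holds(f), inpos(b), inpos(d)}
2. move(f,d)  →  {above(b), above(f), at(b), at(f), holds(b), holds(d), holds(f), inpos(b), inpos(d), inpos(f)}

move(d,f); move(f,d)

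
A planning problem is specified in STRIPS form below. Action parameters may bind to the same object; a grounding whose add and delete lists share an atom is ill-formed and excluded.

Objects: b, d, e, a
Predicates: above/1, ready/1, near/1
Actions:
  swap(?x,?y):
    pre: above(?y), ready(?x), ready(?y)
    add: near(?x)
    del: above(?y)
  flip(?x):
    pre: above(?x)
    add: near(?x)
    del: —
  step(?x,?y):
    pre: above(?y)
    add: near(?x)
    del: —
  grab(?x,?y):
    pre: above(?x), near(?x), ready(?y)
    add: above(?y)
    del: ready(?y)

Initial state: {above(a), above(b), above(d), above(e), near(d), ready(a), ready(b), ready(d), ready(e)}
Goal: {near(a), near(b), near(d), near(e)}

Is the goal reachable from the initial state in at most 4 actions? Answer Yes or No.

Yes

1. swap(b,b)  →  {above(a), above(d), above(e), near(b), near(d), ready(a), ready(b), ready(d), ready(e)}
2. swap(e,d)  →  {above(a), above(e), near(b), near(d), near(e), ready(a), ready(b), ready(d), ready(e)}
3. swap(a,e)  →  {above(a), near(a), near(b), near(d), near(e), ready(a), ready(b), ready(d), ready(e)}
optimal plan length = 3; 3 ≤ 4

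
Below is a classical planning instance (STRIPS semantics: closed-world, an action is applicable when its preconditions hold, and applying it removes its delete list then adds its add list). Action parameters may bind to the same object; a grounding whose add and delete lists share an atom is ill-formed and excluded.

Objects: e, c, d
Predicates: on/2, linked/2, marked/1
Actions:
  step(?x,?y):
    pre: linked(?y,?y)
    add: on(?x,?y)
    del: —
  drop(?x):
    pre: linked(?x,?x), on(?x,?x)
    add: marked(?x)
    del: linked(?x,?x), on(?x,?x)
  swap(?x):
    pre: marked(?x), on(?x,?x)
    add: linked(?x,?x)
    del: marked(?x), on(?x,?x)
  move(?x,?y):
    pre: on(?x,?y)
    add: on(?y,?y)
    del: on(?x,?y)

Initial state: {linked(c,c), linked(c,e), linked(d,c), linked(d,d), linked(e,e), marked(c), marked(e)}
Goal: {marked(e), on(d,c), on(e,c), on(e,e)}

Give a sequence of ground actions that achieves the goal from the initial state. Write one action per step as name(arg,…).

1. step(e,e)  →  {linked(c,c), linked(c,e), linked(d,c), linked(d,d), linked(e,e), marked(c), marked(e), on(e,e)}
2. step(e,c)  →  {linked(c,c), linked(c,e), linked(d,c), linked(d,d), linked(e,e), marked(c), marked(e), on(e,c), on(e,e)}
3. step(d,c)  →  {linked(c,c), linked(c,e), linked(d,c), linked(d,d), linked(e,e), marked(c), marked(e), on(d,c), on(e,c), on(e,e)}

step(e,e); step(e,c); step(d,c)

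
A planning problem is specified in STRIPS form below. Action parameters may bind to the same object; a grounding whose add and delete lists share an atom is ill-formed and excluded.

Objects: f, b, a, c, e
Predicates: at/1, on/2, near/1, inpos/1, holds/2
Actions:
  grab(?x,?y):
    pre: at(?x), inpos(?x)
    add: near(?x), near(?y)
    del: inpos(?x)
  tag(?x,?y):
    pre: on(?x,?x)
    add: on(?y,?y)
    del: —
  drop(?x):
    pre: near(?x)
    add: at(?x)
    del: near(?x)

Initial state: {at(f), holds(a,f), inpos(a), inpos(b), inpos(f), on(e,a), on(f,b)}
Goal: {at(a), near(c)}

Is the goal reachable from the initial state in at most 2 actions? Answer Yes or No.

No

1. grab(f,a)  →  {at(f), holds(a,f), inpos(a), inpos(b), near(a), near(f), on(e,a), on(f,b)}
2. drop(a)  →  {at(a), at(f), holds(a,f), inpos(a), inpos(b), near(f), on(e,a), on(f,b)}
3. grab(a,c)  →  {at(a), at(f), holds(a,f), inpos(b), near(a), near(c), near(f), on(e,a), on(f,b)}
optimal plan length = 3; 3 > 2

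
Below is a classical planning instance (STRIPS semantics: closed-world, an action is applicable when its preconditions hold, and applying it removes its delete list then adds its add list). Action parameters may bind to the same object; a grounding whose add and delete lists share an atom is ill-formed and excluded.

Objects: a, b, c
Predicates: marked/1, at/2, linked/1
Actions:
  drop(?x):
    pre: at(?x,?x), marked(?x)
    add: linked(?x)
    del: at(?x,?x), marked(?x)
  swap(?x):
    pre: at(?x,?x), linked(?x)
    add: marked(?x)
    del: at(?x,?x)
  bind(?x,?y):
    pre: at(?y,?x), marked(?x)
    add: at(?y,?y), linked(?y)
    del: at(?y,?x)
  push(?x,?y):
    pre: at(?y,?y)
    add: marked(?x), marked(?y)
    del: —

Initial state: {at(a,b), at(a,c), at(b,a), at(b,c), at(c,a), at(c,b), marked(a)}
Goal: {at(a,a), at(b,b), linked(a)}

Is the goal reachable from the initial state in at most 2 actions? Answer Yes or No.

1. bind(a,b)  →  {at(a,b), at(a,c), at(b,b), at(b,c), at(c,a), at(c,b), linked(b), marked(a)}
2. push(a,b)  →  {at(a,b), at(a,c), at(b,b), at(b,c), at(c,a), at(c,b), linked(b), marked(a), marked(b)}
3. bind(b,a)  →  {at(a,a), at(a,c), at(b,b), at(b,c), at(c,a), at(c,b), linked(a), linked(b), marked(a), marked(b)}
optimal plan length = 3; 3 > 2

No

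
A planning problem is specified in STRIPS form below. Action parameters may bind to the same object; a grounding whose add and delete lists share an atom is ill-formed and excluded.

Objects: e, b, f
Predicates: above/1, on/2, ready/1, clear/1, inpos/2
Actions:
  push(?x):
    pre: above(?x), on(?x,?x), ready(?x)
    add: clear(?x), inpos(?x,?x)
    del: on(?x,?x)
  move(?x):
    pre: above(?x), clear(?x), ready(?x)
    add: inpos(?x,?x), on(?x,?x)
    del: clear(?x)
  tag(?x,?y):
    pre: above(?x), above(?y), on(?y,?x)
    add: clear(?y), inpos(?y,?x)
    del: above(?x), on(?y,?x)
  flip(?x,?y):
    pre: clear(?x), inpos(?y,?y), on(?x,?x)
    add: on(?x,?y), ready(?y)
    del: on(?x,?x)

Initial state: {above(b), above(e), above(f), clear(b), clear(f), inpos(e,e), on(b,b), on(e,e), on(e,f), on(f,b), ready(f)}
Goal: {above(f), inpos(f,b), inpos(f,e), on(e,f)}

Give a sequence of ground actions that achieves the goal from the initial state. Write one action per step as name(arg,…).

1. move(f)  →  {above(b), above(e), above(f), clear(b), inpos(e,e), inpos(f,f), on(b,b), on(e,e), on(e,f), on(f,b), on(f,f), ready(f)}
2. tag(b,f)  →  {above(e), above(f), clear(b), clear(f), inpos(e,e), inpos(f,b), inpos(f,f), on(b,b), on(e,e), on(e,f), on(f,f), ready(f)}
3. flip(f,e)  →  {above(e), above(f), clear(b), clear(f), inpos(e,e), inpos(f,b), inpos(f,f), on(b,b), on(e,e), on(e,f), on(f,e), ready(e), ready(f)}
4. tag(e,f)  →  {above(f), clear(b), clear(f), inpos(e,e), inpos(f,b), inpos(f,e), inpos(f,f), on(b,b), on(e,e), on(e,f), ready(e), ready(f)}

move(f); tag(b,f); flip(f,e); tag(e,f)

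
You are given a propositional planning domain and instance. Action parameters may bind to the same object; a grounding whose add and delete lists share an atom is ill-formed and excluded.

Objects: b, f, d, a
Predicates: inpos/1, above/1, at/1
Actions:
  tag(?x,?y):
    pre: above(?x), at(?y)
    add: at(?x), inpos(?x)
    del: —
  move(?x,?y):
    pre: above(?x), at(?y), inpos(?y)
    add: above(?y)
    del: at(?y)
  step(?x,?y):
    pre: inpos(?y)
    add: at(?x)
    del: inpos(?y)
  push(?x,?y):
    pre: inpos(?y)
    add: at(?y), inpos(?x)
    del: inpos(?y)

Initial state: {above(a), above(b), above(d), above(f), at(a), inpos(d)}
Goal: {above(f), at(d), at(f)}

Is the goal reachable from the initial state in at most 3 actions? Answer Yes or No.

1. tag(f,a)  →  {above(a), above(b), above(d), above(f), at(a), at(f), inpos(d), inpos(f)}
2. tag(d,f)  →  {above(a), above(b), above(d), above(f), at(a), at(d), at(f), inpos(d), inpos(f)}
optimal plan length = 2; 2 ≤ 3

Yes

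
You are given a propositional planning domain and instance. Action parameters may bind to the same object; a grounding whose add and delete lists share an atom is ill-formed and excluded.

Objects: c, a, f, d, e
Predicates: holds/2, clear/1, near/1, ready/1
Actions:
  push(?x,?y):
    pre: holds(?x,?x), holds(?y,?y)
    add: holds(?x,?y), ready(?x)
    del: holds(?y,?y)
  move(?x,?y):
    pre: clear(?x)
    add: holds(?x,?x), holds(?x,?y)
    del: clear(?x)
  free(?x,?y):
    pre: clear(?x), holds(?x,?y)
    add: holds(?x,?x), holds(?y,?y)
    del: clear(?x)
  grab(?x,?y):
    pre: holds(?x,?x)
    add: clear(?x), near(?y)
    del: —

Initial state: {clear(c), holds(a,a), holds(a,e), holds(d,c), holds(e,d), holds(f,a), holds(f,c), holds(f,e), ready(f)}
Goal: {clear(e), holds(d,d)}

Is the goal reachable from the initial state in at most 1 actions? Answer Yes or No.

No

1. grab(a,c)  →  {clear(a), clear(c), holds(a,a), holds(a,e), holds(d,c), holds(e,d), holds(f,a), holds(f,c), holds(f,e), near(c), ready(f)}
2. free(a,e)  →  {clear(c), holds(a,a), holds(a,e), holds(d,c), holds(e,d), holds(e,e), holds(f,a), holds(f,c), holds(f,e), near(c), ready(f)}
3. grab(e,c)  →  {clear(c), clear(e), holds(a,a), holds(a,e), holds(d,c), holds(e,d), holds(e,e), holds(f,a), holds(f,c), holds(f,e), near(c), ready(f)}
4. free(e,d)  →  {clear(c), holds(a,a), holds(a,e), holds(d,c), holds(d,d), holds(e,d), holds(e,e), holds(f,a), holds(f,c), holds(f,e), near(c), ready(f)}
5. grab(e,c)  →  {clear(c), clear(e), holds(a,a), holds(a,e), holds(d,c), holds(d,d), holds(e,d), holds(e,e), holds(f,a), holds(f,c), holds(f,e), near(c), ready(f)}
optimal plan length = 5; 5 > 1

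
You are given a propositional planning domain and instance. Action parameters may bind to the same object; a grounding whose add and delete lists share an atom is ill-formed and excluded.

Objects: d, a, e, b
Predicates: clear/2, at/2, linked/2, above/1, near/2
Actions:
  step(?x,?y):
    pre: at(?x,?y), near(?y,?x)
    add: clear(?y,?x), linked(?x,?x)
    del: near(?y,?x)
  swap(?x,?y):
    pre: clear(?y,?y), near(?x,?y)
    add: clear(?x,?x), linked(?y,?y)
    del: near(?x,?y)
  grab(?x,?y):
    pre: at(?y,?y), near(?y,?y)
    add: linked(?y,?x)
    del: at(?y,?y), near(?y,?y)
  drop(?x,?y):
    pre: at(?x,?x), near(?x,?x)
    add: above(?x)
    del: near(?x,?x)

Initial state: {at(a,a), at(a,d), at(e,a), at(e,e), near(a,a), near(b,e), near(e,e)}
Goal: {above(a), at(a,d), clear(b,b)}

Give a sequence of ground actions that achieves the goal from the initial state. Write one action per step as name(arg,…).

step(e,e); swap(b,e); drop(a,d)

1. step(e,e)  →  {at(a,a), at(a,d), at(e,a), at(e,e), clear(e,e), linked(e,e), near(a,a), near(b,e)}
2. swap(b,e)  →  {at(a,a), at(a,d), at(e,a), at(e,e), clear(b,b), clear(e,e), linked(e,e), near(a,a)}
3. drop(a,d)  →  {above(a), at(a,a), at(a,d), at(e,a), at(e,e), clear(b,b), clear(e,e), linked(e,e)}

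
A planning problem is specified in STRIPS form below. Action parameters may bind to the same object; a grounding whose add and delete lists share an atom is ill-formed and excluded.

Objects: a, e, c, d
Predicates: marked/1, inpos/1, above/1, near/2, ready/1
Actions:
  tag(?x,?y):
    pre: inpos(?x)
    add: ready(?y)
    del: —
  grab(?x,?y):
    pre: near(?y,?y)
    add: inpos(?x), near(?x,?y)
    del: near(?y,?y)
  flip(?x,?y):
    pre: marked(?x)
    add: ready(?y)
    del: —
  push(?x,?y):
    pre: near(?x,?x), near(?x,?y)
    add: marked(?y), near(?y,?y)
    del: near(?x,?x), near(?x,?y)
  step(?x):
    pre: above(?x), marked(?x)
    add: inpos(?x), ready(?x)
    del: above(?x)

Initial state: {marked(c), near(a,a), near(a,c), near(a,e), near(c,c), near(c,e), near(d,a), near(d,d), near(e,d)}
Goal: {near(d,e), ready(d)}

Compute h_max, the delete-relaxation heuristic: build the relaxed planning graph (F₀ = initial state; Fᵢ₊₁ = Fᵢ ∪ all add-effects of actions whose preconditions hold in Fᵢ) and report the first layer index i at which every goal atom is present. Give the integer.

F0 = init (9 atoms)
F1 = F0 ∪ {inpos(a), inpos(c), inpos(d), inpos(e), marked(a), marked(e), near(a,d), near(c,a), near(c,d), near(d,c), near(e,a), near(e,c), near(e,e), ready(a), ready(c), ready(d), ready(e)}  (26 atoms)
F2 = F1 ∪ {marked(d), near(d,e)}  (28 atoms)
goal ⊆ F2  ⇒  h_max = 2

2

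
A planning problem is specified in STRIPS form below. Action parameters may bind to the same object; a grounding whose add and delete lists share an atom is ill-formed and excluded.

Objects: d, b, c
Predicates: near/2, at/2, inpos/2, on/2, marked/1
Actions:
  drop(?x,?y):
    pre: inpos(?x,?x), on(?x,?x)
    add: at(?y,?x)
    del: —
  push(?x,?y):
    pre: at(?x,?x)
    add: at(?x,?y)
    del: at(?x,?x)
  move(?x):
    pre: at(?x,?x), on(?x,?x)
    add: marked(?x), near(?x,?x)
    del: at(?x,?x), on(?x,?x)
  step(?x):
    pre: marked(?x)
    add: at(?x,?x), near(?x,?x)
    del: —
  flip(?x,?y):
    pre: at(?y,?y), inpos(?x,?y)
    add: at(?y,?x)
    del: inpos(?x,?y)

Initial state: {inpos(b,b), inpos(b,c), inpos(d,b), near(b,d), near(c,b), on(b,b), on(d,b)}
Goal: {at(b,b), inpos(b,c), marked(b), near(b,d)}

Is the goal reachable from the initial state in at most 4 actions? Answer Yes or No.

1. drop(b,b)  →  {at(b,b), inpos(b,b), inpos(b,c), inpos(d,b), near(b,d), near(c,b), on(b,b), on(d,b)}
2. move(b)  →  {inpos(b,b), inpos(b,c), inpos(d,b), marked(b), near(b,b), near(b,d), near(c,b), on(d,b)}
3. step(b)  →  {at(b,b), inpos(b,b), inpos(b,c), inpos(d,b), marked(b), near(b,b), near(b,d), near(c,b), on(d,b)}
optimal plan length = 3; 3 ≤ 4

Yes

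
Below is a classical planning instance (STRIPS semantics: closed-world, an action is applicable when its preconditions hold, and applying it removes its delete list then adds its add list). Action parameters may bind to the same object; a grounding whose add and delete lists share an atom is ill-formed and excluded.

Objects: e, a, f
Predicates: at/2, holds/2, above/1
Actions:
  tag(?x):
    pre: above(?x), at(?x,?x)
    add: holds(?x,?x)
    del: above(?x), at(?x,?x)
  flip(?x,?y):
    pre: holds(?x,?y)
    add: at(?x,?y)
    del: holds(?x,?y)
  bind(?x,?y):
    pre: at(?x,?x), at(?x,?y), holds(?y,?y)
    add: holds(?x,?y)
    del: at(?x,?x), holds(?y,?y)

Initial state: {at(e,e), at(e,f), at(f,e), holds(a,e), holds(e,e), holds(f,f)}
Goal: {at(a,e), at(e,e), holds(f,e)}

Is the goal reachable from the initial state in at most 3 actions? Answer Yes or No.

Yes

1. flip(a,e)  →  {at(a,e), at(e,e), at(e,f), at(f,e), holds(e,e), holds(f,f)}
2. flip(f,f)  →  {at(a,e), at(e,e), at(e,f), at(f,e), at(f,f), holds(e,e)}
3. bind(f,e)  →  {at(a,e), at(e,e), at(e,f), at(f,e), holds(f,e)}
optimal plan length = 3; 3 ≤ 3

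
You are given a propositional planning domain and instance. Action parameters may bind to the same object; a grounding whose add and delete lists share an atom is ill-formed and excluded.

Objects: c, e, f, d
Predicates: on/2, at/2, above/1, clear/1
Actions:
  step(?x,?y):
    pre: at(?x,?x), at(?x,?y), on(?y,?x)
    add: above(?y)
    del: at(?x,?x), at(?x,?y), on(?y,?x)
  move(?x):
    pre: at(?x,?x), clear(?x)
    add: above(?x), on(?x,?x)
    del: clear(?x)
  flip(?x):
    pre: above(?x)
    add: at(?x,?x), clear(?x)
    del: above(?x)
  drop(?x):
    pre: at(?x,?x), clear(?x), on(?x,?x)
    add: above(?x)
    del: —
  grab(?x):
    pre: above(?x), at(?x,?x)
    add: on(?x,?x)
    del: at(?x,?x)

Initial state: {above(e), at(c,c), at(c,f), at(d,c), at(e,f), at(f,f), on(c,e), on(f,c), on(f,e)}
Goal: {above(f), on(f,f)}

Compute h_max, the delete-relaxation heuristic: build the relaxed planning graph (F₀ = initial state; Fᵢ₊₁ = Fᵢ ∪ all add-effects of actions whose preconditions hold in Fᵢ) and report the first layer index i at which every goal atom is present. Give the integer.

2

F0 = init (9 atoms)
F1 = F0 ∪ {above(f), at(e,e), clear(e)}  (12 atoms)
F2 = F1 ∪ {clear(f), on(e,e), on(f,f)}  (15 atoms)
goal ⊆ F2  ⇒  h_max = 2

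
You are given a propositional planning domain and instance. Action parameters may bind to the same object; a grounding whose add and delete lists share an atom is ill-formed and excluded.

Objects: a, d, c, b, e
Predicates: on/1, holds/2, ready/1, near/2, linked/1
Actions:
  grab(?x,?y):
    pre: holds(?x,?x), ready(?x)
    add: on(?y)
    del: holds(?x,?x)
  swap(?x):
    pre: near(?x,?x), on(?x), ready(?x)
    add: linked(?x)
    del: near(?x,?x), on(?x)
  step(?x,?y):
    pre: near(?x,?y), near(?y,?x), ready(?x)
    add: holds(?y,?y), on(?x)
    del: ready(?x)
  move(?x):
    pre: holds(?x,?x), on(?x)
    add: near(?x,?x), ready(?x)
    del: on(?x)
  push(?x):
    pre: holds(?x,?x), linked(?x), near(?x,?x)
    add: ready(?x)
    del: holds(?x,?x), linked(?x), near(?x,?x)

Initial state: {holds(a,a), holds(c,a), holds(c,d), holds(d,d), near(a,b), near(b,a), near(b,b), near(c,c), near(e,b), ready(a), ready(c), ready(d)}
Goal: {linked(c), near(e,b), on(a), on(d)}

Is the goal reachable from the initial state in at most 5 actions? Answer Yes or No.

1. grab(a,d)  →  {holds(c,a), holds(c,d), holds(d,d), near(a,b), near(b,a), near(b,b), near(c,c), near(e,b), on(d), ready(a), ready(c), ready(d)}
2. grab(d,c)  →  {holds(c,a), holds(c,d), near(a,b), near(b,a), near(b,b), near(c,c), near(e,b), on(c), on(d), ready(a), ready(c), ready(d)}
3. swap(c)  →  {holds(c,a), holds(c,d), linked(c), near(a,b), near(b,a), near(b,b), near(e,b), on(d), ready(a), ready(c), ready(d)}
4. step(a,b)  →  {holds(b,b), holds(c,a), holds(c,d), linked(c), near(a,b), near(b,a), near(b,b), near(e,b), on(a), on(d), ready(c), ready(d)}
optimal plan length = 4; 4 ≤ 5

Yes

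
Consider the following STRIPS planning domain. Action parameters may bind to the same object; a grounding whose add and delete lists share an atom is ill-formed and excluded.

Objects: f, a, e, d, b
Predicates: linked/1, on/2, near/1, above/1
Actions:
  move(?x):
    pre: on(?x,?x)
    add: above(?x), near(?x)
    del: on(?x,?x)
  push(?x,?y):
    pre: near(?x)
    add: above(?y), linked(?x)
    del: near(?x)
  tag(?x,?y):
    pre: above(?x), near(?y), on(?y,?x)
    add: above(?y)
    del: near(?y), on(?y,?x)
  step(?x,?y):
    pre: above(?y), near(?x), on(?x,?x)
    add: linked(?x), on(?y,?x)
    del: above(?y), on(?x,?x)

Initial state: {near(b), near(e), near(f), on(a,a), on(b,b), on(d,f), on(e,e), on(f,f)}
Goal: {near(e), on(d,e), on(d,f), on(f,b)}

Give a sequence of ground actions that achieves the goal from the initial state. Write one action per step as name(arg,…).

move(f); push(f,d); step(e,d); step(b,f)

1. move(f)  →  {above(f), near(b), near(e), near(f), on(a,a), on(b,b), on(d,f), on(e,e)}
2. push(f,d)  →  {above(d), above(f), linked(f), near(b), near(e), on(a,a), on(b,b), on(d,f), on(e,e)}
3. step(e,d)  →  {above(f), linked(e), linked(f), near(b), near(e), on(a,a), on(b,b), on(d,e), on(d,f)}
4. step(b,f)  →  {linked(b), linked(e), linked(f), near(b), near(e), on(a,a), on(d,e), on(d,f), on(f,b)}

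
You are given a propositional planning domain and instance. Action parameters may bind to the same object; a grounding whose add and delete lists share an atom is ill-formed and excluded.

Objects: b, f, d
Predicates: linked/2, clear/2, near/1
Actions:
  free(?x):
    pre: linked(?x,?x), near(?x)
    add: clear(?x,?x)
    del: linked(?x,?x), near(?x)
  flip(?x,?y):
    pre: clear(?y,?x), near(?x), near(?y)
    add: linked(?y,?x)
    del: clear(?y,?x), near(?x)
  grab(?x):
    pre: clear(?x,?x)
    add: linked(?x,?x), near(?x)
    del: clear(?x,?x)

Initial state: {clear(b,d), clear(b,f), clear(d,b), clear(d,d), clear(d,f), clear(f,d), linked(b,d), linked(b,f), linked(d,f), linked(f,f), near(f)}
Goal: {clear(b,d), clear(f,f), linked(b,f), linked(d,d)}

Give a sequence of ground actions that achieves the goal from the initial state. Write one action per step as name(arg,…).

free(f); grab(d)

1. free(f)  →  {clear(b,d), clear(b,f), clear(d,b), clear(d,d), clear(d,f), clear(f,d), clear(f,f), linked(b,d), linked(b,f), linked(d,f)}
2. grab(d)  →  {clear(b,d), clear(b,f), clear(d,b), clear(d,f), clear(f,d), clear(f,f), linked(b,d), linked(b,f), linked(d,d), linked(d,f), near(d)}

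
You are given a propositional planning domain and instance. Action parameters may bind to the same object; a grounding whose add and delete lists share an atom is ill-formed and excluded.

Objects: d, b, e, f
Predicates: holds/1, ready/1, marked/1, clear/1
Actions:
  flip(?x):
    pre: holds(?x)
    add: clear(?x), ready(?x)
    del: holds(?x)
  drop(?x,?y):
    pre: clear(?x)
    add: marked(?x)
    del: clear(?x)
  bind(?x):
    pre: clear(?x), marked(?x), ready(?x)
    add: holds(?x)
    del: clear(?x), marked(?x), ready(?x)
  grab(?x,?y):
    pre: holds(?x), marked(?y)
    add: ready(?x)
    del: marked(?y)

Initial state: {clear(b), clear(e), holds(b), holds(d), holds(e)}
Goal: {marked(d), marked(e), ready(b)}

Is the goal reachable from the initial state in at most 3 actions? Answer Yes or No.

1. flip(d)  →  {clear(b), clear(d), clear(e), holds(b), holds(e), ready(d)}
2. flip(b)  →  {clear(b), clear(d), clear(e), holds(e), ready(b), ready(d)}
3. drop(d,d)  →  {clear(b), clear(e), holds(e), marked(d), ready(b), ready(d)}
4. drop(e,d)  →  {clear(b), holds(e), marked(d), marked(e), ready(b), ready(d)}
optimal plan length = 4; 4 > 3

No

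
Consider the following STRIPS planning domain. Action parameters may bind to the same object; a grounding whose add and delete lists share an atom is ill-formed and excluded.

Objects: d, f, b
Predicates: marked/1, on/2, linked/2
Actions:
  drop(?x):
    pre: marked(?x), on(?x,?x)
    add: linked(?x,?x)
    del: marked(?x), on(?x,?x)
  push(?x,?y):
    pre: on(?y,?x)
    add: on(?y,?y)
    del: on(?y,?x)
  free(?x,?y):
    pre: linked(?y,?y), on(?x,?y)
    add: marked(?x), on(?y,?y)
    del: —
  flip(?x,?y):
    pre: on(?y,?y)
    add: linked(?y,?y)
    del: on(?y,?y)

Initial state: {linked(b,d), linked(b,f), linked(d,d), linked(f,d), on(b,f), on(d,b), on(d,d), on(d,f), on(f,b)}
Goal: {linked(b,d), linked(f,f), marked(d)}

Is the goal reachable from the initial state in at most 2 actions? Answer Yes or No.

No

1. push(b,f)  →  {linked(b,d), linked(b,f), linked(d,d), linked(f,d), on(b,f), on(d,b), on(d,d), on(d,f), on(f,f)}
2. free(d,d)  →  {linked(b,d), linked(b,f), linked(d,d), linked(f,d), marked(d), on(b,f), on(d,b), on(d,d), on(d,f), on(f,f)}
3. flip(d,f)  →  {linked(b,d), linked(b,f), linked(d,d), linked(f,d), linked(f,f), marked(d), on(b,f), on(d,b), on(d,d), on(d,f)}
optimal plan length = 3; 3 > 2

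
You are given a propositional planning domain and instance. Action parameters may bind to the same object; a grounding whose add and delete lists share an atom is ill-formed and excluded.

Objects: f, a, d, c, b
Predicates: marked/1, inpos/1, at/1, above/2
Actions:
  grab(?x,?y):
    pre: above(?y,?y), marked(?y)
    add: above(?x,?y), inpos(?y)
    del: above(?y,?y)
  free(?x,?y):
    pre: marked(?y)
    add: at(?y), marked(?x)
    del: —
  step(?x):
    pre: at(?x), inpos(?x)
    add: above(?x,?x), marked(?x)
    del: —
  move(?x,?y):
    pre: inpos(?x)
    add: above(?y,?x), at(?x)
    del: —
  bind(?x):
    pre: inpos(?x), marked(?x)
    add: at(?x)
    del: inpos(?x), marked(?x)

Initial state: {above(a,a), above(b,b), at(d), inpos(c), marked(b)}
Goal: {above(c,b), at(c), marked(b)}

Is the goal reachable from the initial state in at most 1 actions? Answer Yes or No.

No

1. grab(c,b)  →  {above(a,a), above(c,b), at(d), inpos(b), inpos(c), marked(b)}
2. move(c,f)  →  {above(a,a), above(c,b), above(f,c), at(c), at(d), inpos(b), inpos(c), marked(b)}
optimal plan length = 2; 2 > 1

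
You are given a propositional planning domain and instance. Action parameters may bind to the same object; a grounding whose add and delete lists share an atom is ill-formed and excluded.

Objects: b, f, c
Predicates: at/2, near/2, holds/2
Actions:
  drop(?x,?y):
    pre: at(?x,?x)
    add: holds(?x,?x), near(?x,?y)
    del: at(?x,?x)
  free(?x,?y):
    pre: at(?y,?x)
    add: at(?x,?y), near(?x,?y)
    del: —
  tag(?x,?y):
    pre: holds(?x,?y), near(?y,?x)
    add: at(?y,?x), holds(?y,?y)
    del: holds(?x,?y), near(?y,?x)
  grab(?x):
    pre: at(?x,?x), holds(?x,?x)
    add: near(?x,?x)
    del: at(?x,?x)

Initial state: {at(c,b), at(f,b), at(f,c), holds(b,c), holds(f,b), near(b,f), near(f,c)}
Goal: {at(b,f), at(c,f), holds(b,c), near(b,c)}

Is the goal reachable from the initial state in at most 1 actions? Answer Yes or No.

No

1. free(b,f)  →  {at(b,f), at(c,b), at(f,b), at(f,c), holds(b,c), holds(f,b), near(b,f), near(f,c)}
2. free(b,c)  →  {at(b,c), at(b,f), at(c,b), at(f,b), at(f,c), holds(b,c), holds(f,b), near(b,c), near(b,f), near(f,c)}
3. free(c,f)  →  {at(b,c), at(b,f), at(c,b), at(c,f), at(f,b), at(f,c), holds(b,c), holds(f,b), near(b,c), near(b,f), near(c,f), near(f,c)}
optimal plan length = 3; 3 > 1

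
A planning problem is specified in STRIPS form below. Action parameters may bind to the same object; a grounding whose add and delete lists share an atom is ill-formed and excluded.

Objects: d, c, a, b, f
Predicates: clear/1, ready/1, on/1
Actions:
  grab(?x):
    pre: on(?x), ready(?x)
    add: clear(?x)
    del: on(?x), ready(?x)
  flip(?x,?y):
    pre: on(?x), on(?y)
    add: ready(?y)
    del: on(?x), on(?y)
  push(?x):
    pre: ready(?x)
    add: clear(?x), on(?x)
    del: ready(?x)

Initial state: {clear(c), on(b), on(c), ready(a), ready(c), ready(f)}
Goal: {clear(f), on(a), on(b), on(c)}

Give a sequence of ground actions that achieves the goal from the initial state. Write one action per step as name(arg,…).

push(a); push(f)

1. push(a)  →  {clear(a), clear(c), on(a), on(b), on(c), ready(c), ready(f)}
2. push(f)  →  {clear(a), clear(c), clear(f), on(a), on(b), on(c), on(f), ready(c)}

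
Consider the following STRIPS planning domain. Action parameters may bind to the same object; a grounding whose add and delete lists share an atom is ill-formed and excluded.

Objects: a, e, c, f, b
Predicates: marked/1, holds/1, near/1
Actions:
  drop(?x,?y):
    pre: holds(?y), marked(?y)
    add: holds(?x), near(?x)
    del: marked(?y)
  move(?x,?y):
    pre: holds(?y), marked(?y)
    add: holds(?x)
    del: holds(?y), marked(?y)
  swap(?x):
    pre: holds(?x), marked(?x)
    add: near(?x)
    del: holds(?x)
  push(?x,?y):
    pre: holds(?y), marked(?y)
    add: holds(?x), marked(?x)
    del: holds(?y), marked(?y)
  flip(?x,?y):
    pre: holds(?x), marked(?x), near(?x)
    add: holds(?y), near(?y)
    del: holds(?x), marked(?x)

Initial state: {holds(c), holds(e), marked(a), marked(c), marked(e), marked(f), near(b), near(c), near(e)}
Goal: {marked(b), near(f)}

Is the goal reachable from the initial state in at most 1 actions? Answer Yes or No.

No

1. drop(f,e)  →  {holds(c), holds(e), holds(f), marked(a), marked(c), marked(f), near(b), near(c), near(e), near(f)}
2. push(b,c)  →  {holds(b), holds(e), holds(f), marked(a), marked(b), marked(f), near(b), near(c), near(e), near(f)}
optimal plan length = 2; 2 > 1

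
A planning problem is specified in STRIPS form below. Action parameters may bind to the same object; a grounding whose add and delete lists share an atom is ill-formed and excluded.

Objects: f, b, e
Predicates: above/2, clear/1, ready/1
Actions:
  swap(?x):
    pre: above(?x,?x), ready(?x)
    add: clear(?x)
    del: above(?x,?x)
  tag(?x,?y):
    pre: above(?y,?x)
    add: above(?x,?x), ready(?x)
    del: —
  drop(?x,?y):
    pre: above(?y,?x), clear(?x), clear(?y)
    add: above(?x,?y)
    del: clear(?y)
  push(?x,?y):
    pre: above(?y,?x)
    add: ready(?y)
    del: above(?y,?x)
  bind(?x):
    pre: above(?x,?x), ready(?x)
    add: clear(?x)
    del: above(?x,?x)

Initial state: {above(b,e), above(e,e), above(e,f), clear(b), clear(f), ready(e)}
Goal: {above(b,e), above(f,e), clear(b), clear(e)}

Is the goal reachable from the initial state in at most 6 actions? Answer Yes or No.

1. swap(e)  →  {above(b,e), above(e,f), clear(b), clear(e), clear(f), ready(e)}
2. tag(e,b)  →  {above(b,e), above(e,e), above(e,f), clear(b), clear(e), clear(f), ready(e)}
3. drop(f,e)  →  {above(b,e), above(e,e), above(e,f), above(f,e), clear(b), clear(f), ready(e)}
4. swap(e)  →  {above(b,e), above(e,f), above(f,e), clear(b), clear(e), clear(f), ready(e)}
optimal plan length = 4; 4 ≤ 6

Yes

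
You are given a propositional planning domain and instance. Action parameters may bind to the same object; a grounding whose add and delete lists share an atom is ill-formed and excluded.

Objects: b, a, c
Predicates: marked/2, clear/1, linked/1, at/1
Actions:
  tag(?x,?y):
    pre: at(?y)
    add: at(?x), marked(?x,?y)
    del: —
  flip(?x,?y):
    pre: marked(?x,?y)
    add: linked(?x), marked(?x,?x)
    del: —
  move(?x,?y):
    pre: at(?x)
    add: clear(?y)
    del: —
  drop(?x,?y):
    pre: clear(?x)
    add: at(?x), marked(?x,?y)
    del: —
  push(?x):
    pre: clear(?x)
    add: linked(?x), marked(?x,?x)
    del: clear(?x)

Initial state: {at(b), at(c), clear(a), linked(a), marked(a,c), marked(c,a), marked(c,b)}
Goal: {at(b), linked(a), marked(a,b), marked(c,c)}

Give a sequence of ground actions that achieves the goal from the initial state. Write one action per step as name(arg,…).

1. tag(a,b)  →  {at(a), at(b), at(c), clear(a), linked(a), marked(a,b), marked(a,c), marked(c,a), marked(c,b)}
2. tag(c,c)  →  {at(a), at(b), at(c), clear(a), linked(a), marked(a,b), marked(a,c), marked(c,a), marked(c,b), marked(c,c)}

tag(a,b); tag(c,c)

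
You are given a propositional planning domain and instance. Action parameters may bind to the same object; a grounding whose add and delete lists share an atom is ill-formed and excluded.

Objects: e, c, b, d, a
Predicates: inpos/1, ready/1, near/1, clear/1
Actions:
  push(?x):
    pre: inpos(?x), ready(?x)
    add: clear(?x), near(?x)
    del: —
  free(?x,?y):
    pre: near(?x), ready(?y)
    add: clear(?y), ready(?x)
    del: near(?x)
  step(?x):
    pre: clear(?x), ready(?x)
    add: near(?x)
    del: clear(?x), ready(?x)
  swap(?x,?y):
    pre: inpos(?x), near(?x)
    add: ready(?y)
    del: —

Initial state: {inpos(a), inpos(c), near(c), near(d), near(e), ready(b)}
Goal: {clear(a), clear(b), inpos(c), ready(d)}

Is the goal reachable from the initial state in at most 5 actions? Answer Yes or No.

1. free(e,b)  →  {clear(b), inpos(a), inpos(c), near(c), near(d), ready(b), ready(e)}
2. swap(c,a)  →  {clear(b), inpos(a), inpos(c), near(c), near(d), ready(a), ready(b), ready(e)}
3. free(d,a)  →  {clear(a), clear(b), inpos(a), inpos(c), near(c), ready(a), ready(b), ready(d), ready(e)}
optimal plan length = 3; 3 ≤ 5

Yes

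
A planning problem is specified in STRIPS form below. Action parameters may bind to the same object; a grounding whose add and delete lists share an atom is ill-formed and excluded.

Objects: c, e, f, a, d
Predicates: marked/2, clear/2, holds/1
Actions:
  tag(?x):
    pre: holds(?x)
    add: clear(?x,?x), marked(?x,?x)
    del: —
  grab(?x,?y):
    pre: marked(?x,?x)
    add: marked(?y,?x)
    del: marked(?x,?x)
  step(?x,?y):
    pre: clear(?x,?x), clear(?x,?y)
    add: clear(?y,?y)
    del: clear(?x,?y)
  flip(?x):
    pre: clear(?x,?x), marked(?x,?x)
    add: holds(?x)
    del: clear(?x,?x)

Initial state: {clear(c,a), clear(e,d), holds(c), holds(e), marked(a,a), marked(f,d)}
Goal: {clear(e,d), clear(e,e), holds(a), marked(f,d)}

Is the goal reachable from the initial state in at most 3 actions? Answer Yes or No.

1. tag(c)  →  {clear(c,a), clear(c,c), clear(e,d), holds(c), holds(e), marked(a,a), marked(c,c), marked(f,d)}
2. tag(e)  →  {clear(c,a), clear(c,c), clear(e,d), clear(e,e), holds(c), holds(e), marked(a,a), marked(c,c), marked(e,e), marked(f,d)}
3. step(c,a)  →  {clear(a,a), clear(c,c), clear(e,d), clear(e,e), holds(c), holds(e), marked(a,a), marked(c,c), marked(e,e), marked(f,d)}
4. flip(a)  →  {clear(c,c), clear(e,d), clear(e,e), holds(a), holds(c), holds(e), marked(a,a), marked(c,c), marked(e,e), marked(f,d)}
optimal plan length = 4; 4 > 3

No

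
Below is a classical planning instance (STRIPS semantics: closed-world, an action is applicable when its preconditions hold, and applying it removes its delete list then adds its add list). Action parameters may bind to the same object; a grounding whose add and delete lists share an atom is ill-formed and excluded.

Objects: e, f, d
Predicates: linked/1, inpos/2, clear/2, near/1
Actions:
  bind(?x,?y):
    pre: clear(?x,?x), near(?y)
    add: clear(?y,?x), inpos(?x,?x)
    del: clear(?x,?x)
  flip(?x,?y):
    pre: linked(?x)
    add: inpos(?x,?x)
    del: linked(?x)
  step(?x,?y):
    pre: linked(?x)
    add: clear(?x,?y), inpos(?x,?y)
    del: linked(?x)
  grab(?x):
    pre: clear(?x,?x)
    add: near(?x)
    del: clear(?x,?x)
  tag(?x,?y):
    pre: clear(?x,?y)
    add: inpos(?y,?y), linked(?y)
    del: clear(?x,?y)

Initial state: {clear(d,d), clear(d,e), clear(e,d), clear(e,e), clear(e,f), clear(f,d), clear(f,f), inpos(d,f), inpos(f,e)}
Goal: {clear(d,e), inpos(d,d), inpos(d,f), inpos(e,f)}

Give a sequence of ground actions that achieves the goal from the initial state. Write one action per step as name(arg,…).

1. tag(e,e)  →  {clear(d,d), clear(d,e), clear(e,d), clear(e,f), clear(f,d), clear(f,f), inpos(d,f), inpos(e,e), inpos(f,e), linked(e)}
2. step(e,f)  →  {clear(d,d), clear(d,e), clear(e,d), clear(e,f), clear(f,d), clear(f,f), inpos(d,f), inpos(e,e), inpos(e,f), inpos(f,e)}
3. tag(e,d)  →  {clear(d,d), clear(d,e), clear(e,f), clear(f,d), clear(f,f), inpos(d,d), inpos(d,f), inpos(e,e), inpos(e,f), inpos(f,e), linked(d)}

tag(e,e); step(e,f); tag(e,d)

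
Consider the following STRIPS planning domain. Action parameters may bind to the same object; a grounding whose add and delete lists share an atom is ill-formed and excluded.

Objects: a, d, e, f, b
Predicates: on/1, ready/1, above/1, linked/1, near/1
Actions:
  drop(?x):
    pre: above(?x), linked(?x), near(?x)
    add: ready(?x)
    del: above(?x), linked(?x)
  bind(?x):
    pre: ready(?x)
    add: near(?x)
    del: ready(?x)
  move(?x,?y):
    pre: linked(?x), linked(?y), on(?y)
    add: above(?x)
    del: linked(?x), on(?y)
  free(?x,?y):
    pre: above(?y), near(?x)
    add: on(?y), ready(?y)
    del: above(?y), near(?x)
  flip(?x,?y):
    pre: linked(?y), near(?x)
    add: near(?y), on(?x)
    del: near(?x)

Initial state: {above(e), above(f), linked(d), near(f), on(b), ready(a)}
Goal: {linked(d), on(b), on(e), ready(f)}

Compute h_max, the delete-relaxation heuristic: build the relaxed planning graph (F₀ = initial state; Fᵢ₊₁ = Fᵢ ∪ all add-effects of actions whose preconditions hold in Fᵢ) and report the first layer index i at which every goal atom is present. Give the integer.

F0 = init (6 atoms)
F1 = F0 ∪ {near(a), near(d), on(e), on(f), ready(e), ready(f)}  (12 atoms)
goal ⊆ F1  ⇒  h_max = 1

1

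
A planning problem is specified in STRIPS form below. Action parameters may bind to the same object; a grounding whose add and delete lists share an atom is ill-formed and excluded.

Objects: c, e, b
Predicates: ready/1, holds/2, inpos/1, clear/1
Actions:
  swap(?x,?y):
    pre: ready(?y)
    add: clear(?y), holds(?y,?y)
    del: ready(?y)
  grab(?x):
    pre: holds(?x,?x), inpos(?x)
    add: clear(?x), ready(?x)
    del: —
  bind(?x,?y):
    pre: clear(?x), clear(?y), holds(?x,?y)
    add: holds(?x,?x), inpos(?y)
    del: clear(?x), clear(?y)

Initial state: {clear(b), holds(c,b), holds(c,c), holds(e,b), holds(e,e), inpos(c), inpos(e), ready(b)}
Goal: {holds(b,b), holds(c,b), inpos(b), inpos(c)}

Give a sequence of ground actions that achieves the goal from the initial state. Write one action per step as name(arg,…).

1. swap(c,b)  →  {clear(b), holds(b,b), holds(c,b), holds(c,c), holds(e,b), holds(e,e), inpos(c), inpos(e)}
2. bind(b,b)  →  {holds(b,b), holds(c,b), holds(c,c), holds(e,b), holds(e,e), inpos(b), inpos(c), inpos(e)}

swap(c,b); bind(b,b)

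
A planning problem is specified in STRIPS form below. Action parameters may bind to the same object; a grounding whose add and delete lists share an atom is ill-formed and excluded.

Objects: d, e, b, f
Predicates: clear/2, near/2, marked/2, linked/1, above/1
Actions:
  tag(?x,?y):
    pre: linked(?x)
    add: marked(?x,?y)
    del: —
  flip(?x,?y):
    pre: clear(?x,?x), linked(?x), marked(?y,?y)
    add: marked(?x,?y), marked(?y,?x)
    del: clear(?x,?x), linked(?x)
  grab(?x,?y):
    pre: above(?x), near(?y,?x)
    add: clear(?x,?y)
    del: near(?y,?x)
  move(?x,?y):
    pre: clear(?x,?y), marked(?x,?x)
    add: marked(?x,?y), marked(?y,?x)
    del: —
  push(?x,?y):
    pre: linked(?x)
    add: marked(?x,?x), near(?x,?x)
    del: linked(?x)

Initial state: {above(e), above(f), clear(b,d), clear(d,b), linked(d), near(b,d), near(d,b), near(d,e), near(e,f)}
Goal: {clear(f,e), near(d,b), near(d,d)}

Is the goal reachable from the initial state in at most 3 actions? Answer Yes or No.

Yes

1. grab(f,e)  →  {above(e), above(f), clear(b,d), clear(d,b), clear(f,e), linked(d), near(b,d), near(d,b), near(d,e)}
2. push(d,d)  →  {above(e), above(f), clear(b,d), clear(d,b), clear(f,e), marked(d,d), near(b,d), near(d,b), near(d,d), near(d,e)}
optimal plan length = 2; 2 ≤ 3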